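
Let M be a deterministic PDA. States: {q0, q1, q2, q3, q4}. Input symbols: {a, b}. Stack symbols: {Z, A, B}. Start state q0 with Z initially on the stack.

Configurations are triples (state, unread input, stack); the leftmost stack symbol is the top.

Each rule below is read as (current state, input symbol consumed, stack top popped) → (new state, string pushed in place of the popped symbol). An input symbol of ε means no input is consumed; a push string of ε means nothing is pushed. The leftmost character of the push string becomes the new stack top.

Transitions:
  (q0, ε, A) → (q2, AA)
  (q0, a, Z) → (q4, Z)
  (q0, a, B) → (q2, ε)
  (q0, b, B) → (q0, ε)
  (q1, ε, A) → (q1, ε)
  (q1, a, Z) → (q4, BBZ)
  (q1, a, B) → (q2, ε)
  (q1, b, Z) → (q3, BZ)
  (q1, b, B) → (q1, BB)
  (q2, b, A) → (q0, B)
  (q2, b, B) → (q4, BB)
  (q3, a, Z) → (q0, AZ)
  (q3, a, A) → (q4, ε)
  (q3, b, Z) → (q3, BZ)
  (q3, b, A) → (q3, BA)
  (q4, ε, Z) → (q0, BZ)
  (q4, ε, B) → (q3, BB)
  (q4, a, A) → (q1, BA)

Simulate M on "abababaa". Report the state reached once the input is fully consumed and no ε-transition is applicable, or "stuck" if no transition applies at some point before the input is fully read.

q2

(q0, abababaa, Z) ⊢ (q4, bababaa, Z) ⊢ (q0, bababaa, BZ) ⊢ (q0, ababaa, Z) ⊢ (q4, babaa, Z) ⊢ (q0, babaa, BZ) ⊢ (q0, abaa, Z) ⊢ (q4, baa, Z) ⊢ (q0, baa, BZ) ⊢ (q0, aa, Z) ⊢ (q4, a, Z) ⊢ (q0, a, BZ) ⊢ (q2, ε, Z)
All input consumed; M is in state q2.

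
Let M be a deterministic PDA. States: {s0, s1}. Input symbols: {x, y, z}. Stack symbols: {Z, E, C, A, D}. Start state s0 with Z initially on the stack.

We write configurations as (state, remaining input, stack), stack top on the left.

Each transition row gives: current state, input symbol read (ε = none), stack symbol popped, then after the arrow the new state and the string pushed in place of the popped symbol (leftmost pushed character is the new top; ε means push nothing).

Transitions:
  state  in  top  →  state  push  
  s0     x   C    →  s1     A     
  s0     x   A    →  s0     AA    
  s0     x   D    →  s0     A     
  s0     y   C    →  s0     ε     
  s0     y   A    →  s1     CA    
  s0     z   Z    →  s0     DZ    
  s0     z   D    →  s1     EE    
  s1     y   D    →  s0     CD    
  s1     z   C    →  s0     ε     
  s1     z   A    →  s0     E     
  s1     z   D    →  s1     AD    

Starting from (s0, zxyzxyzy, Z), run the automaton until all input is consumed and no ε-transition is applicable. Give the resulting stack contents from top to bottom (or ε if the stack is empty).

CAAZ

(s0, zxyzxyzy, Z)
  read z, top Z: go to s0, push DZ → (s0, xyzxyzy, DZ)
  read x, top D: go to s0, push A → (s0, yzxyzy, AZ)
  read y, top A: go to s1, push CA → (s1, zxyzy, CAZ)
  read z, top C: go to s0, push ε → (s0, xyzy, AZ)
  read x, top A: go to s0, push AA → (s0, yzy, AAZ)
  read y, top A: go to s1, push CA → (s1, zy, CAAZ)
  read z, top C: go to s0, push ε → (s0, y, AAZ)
  read y, top A: go to s1, push CA → (s1, ε, CAAZ)
All input consumed in state s1 with stack CAAZ.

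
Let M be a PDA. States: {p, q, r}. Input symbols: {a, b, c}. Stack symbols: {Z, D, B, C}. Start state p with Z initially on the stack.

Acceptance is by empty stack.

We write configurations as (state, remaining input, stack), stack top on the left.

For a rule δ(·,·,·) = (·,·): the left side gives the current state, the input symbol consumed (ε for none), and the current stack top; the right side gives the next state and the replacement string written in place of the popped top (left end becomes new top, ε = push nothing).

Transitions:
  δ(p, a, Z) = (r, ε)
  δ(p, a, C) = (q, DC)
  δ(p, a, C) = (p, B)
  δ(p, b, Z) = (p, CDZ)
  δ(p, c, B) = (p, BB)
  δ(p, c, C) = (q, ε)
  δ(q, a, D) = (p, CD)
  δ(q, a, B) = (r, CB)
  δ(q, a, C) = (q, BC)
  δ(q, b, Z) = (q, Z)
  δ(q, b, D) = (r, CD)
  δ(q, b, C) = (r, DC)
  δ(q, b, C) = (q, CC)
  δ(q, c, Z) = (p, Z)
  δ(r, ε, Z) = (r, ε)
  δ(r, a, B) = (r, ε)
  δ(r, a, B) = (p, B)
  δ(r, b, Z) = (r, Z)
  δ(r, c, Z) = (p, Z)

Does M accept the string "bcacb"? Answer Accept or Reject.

No computation consumes all input and empties the stack.

Reject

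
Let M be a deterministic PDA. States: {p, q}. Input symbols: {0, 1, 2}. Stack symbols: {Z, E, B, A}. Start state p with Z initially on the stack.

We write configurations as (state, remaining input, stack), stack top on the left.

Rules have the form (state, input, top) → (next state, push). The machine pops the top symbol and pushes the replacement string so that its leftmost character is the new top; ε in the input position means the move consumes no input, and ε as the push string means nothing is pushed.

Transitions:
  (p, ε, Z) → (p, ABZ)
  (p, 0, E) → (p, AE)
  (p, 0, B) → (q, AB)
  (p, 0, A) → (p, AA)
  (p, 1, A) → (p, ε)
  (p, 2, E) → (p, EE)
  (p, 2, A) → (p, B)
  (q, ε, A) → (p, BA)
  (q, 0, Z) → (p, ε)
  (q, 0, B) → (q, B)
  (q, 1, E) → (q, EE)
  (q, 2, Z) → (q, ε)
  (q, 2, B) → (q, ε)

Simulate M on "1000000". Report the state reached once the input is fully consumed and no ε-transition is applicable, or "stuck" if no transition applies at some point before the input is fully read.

p

(p, 1000000, Z)
  ε-move, top Z: go to p, push ABZ → (p, 1000000, ABZ)
  read 1, top A: go to p, push ε → (p, 000000, BZ)
  read 0, top B: go to q, push AB → (q, 00000, ABZ)
  ε-move, top A: go to p, push BA → (p, 00000, BABZ)
  read 0, top B: go to q, push AB → (q, 0000, ABABZ)
  ε-move, top A: go to p, push BA → (p, 0000, BABABZ)
  read 0, top B: go to q, push AB → (q, 000, ABABABZ)
  ε-move, top A: go to p, push BA → (p, 000, BABABABZ)
  read 0, top B: go to q, push AB → (q, 00, ABABABABZ)
  ε-move, top A: go to p, push BA → (p, 00, BABABABABZ)
  read 0, top B: go to q, push AB → (q, 0, ABABABABABZ)
  ε-move, top A: go to p, push BA → (p, 0, BABABABABABZ)
  read 0, top B: go to q, push AB → (q, ε, ABABABABABABZ)
  ε-move, top A: go to p, push BA → (p, ε, BABABABABABABZ)
All input consumed; M is in state p.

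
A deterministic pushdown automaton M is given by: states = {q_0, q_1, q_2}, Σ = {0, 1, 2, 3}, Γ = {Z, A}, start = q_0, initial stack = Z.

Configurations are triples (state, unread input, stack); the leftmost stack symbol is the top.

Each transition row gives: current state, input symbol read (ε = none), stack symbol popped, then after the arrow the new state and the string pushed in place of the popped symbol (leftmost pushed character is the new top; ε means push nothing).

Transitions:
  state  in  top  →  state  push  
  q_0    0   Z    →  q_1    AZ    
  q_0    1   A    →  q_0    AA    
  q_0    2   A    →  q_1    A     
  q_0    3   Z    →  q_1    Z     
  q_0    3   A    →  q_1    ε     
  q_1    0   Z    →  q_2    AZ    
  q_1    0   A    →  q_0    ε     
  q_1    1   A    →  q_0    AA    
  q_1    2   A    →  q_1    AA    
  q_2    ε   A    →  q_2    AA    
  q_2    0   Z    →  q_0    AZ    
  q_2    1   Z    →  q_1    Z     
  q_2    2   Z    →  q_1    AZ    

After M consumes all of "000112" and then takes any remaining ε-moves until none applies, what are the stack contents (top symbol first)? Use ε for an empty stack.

AAAZ

(q_0, 000112, Z)
  read 0, top Z: go to q_1, push AZ → (q_1, 00112, AZ)
  read 0, top A: go to q_0, push ε → (q_0, 0112, Z)
  read 0, top Z: go to q_1, push AZ → (q_1, 112, AZ)
  read 1, top A: go to q_0, push AA → (q_0, 12, AAZ)
  read 1, top A: go to q_0, push AA → (q_0, 2, AAAZ)
  read 2, top A: go to q_1, push A → (q_1, ε, AAAZ)
All input consumed in state q_1 with stack AAAZ.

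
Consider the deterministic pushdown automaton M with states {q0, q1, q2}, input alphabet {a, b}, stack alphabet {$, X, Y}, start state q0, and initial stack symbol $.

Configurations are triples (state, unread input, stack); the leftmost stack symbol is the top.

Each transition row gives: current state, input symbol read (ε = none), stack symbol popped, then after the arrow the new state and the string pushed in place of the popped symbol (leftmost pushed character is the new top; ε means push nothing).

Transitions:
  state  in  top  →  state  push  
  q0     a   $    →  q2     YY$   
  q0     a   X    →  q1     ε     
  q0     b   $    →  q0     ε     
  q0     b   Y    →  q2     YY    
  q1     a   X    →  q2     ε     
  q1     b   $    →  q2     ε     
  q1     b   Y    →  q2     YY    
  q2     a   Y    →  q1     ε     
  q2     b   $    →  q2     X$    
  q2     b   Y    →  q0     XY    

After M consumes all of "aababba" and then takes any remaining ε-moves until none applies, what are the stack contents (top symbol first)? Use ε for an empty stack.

(q0, aababba, $) ⊢ (q2, ababba, YY$) ⊢ (q1, babba, Y$) ⊢ (q2, abba, YY$) ⊢ (q1, bba, Y$) ⊢ (q2, ba, YY$) ⊢ (q0, a, XYY$) ⊢ (q1, ε, YY$)
All input consumed in state q1 with stack YY$.

YY$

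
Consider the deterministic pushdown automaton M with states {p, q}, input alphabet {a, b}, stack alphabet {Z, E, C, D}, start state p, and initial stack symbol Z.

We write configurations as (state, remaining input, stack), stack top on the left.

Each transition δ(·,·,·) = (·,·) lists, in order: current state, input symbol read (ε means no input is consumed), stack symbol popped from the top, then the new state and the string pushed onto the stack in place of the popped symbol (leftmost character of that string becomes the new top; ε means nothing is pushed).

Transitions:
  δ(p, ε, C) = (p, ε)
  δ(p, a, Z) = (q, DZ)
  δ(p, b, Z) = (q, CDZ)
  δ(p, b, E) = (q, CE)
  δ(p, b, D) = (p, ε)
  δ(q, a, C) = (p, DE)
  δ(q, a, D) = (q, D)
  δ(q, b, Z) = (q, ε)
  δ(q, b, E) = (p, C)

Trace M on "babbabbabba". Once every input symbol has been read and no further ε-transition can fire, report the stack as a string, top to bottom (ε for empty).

DEEEEDZ

(p, babbabbabba, Z) ⊢ (q, abbabbabba, CDZ) ⊢ (p, bbabbabba, DEDZ) ⊢ (p, babbabba, EDZ) ⊢ (q, abbabba, CEDZ) ⊢ (p, bbabba, DEEDZ) ⊢ (p, babba, EEDZ) ⊢ (q, abba, CEEDZ) ⊢ (p, bba, DEEEDZ) ⊢ (p, ba, EEEDZ) ⊢ (q, a, CEEEDZ) ⊢ (p, ε, DEEEEDZ)
All input consumed in state p with stack DEEEEDZ.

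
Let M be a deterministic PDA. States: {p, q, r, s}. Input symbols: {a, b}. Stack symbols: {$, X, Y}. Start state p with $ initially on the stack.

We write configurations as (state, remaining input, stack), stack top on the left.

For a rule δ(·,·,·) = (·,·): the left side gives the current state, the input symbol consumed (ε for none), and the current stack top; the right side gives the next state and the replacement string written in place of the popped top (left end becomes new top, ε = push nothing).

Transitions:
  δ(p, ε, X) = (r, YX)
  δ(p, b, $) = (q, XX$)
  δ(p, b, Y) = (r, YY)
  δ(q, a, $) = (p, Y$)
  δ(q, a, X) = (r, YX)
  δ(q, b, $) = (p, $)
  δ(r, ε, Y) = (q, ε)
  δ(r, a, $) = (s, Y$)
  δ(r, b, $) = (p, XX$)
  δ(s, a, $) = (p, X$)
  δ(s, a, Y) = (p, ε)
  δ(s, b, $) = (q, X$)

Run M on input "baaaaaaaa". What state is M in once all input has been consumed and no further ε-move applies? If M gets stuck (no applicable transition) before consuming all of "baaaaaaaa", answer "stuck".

q

(p, baaaaaaaa, $) ⊢ (q, aaaaaaaa, XX$) ⊢ (r, aaaaaaa, YXX$) ⊢ (q, aaaaaaa, XX$) ⊢ (r, aaaaaa, YXX$) ⊢ (q, aaaaaa, XX$) ⊢ (r, aaaaa, YXX$) ⊢ (q, aaaaa, XX$) ⊢ (r, aaaa, YXX$) ⊢ (q, aaaa, XX$) ⊢ (r, aaa, YXX$) ⊢ (q, aaa, XX$) ⊢ (r, aa, YXX$) ⊢ (q, aa, XX$) ⊢ (r, a, YXX$) ⊢ (q, a, XX$) ⊢ (r, ε, YXX$) ⊢ (q, ε, XX$)
All input consumed; M is in state q.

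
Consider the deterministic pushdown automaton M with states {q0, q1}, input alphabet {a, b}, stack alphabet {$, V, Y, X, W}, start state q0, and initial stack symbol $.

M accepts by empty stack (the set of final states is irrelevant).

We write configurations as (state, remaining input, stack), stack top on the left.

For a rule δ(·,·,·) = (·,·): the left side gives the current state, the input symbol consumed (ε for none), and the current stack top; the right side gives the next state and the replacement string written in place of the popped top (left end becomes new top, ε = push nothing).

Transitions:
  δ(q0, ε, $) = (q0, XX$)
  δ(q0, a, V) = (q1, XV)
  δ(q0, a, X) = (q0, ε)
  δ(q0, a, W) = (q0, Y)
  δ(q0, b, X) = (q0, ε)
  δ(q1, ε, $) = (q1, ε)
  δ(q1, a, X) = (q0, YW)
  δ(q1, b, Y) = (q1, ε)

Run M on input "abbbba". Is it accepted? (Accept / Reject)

(q0, abbbba, $)
  ε-move, top $: go to q0, push XX$ → (q0, abbbba, XX$)
  read a, top X: go to q0, push ε → (q0, bbbba, X$)
  read b, top X: go to q0, push ε → (q0, bbba, $)
  ε-move, top $: go to q0, push XX$ → (q0, bbba, XX$)
  read b, top X: go to q0, push ε → (q0, bba, X$)
  read b, top X: go to q0, push ε → (q0, ba, $)
  ε-move, top $: go to q0, push XX$ → (q0, ba, XX$)
  read b, top X: go to q0, push ε → (q0, a, X$)
  read a, top X: go to q0, push ε → (q0, ε, $)
  ε-move, top $: go to q0, push XX$ → (q0, ε, XX$)
All input consumed; stack is XX$, not empty, and no further ε-move applies.

Reject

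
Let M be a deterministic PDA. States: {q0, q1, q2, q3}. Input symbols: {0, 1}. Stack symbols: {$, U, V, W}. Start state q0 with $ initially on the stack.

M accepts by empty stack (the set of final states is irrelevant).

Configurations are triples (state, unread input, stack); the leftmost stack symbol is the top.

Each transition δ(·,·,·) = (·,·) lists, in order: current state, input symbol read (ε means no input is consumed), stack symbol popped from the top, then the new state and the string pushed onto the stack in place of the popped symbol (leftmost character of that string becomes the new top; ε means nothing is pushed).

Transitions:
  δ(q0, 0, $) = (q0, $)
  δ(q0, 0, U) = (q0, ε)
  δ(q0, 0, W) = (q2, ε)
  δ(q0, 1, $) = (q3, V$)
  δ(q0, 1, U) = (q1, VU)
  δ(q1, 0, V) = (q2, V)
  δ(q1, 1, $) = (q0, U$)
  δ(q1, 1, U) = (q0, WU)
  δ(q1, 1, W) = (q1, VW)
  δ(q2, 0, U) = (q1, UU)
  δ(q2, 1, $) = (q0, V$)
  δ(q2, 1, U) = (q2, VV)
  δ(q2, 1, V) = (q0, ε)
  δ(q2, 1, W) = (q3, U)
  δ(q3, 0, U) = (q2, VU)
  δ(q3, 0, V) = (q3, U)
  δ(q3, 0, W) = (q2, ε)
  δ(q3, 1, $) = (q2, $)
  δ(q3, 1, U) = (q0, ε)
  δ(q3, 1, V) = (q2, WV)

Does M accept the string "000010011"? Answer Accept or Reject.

(q0, 000010011, $) ⊢ (q0, 00010011, $) ⊢ (q0, 0010011, $) ⊢ (q0, 010011, $) ⊢ (q0, 10011, $) ⊢ (q3, 0011, V$) ⊢ (q3, 011, U$) ⊢ (q2, 11, VU$) ⊢ (q0, 1, U$) ⊢ (q1, ε, VU$)
All input consumed; stack is VU$, not empty, and no further ε-move applies.

Reject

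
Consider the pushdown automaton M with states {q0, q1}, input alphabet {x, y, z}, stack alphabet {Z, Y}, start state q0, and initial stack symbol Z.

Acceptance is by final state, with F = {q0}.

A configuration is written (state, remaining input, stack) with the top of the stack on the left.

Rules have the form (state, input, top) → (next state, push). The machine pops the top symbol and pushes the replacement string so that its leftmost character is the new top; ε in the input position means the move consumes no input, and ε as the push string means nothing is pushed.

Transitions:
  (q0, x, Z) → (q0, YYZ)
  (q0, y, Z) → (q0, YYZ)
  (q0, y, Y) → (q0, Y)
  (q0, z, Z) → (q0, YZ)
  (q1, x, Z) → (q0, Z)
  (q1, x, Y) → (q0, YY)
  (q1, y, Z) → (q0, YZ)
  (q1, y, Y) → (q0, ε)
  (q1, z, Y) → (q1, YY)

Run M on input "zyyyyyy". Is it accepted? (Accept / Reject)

One accepting computation: (q0, zyyyyyy, Z) ⊢ (q0, yyyyyy, YZ) ⊢ (q0, yyyyy, YZ) ⊢ (q0, yyyy, YZ) ⊢ (q0, yyy, YZ) ⊢ (q0, yy, YZ) ⊢ (q0, y, YZ) ⊢ (q0, ε, YZ)
All input consumed and state q0 ∈ F.

Accept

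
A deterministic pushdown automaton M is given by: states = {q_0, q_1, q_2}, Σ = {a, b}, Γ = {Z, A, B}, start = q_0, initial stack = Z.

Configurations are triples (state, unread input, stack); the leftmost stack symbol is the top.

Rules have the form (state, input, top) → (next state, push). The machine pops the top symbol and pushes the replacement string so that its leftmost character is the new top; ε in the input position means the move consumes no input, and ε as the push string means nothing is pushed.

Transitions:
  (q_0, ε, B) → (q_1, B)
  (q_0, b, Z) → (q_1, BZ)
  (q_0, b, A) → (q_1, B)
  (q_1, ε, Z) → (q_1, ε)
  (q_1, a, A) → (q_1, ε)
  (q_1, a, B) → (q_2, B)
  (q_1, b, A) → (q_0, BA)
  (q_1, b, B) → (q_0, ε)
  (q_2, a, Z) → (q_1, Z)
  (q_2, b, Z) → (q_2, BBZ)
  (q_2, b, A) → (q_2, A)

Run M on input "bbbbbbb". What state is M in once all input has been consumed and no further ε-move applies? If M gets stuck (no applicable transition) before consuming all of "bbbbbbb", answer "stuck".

(q_0, bbbbbbb, Z)
  read b, top Z: go to q_1, push BZ → (q_1, bbbbbb, BZ)
  read b, top B: go to q_0, push ε → (q_0, bbbbb, Z)
  read b, top Z: go to q_1, push BZ → (q_1, bbbb, BZ)
  read b, top B: go to q_0, push ε → (q_0, bbb, Z)
  read b, top Z: go to q_1, push BZ → (q_1, bb, BZ)
  read b, top B: go to q_0, push ε → (q_0, b, Z)
  read b, top Z: go to q_1, push BZ → (q_1, ε, BZ)
All input consumed; M is in state q_1.

q_1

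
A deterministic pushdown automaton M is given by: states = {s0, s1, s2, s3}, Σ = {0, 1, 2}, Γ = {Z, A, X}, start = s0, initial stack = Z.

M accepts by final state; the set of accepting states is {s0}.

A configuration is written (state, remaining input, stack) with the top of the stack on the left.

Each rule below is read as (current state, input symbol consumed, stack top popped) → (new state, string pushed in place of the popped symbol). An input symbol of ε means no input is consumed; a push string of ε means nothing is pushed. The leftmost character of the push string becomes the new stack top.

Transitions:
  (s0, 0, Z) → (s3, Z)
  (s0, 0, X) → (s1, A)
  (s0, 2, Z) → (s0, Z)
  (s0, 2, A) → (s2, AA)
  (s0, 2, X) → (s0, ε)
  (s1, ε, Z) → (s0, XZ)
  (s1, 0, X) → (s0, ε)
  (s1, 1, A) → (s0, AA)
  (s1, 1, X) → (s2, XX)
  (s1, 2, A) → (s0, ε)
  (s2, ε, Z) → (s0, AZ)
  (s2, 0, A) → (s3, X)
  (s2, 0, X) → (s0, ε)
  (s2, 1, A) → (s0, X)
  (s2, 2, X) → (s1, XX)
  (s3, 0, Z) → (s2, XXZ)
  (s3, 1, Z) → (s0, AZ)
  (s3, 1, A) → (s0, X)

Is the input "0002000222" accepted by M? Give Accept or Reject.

Accept

(s0, 0002000222, Z) ⊢ (s3, 002000222, Z) ⊢ (s2, 02000222, XXZ) ⊢ (s0, 2000222, XZ) ⊢ (s0, 000222, Z) ⊢ (s3, 00222, Z) ⊢ (s2, 0222, XXZ) ⊢ (s0, 222, XZ) ⊢ (s0, 22, Z) ⊢ (s0, 2, Z) ⊢ (s0, ε, Z)
All input consumed; state s0 ∈ F.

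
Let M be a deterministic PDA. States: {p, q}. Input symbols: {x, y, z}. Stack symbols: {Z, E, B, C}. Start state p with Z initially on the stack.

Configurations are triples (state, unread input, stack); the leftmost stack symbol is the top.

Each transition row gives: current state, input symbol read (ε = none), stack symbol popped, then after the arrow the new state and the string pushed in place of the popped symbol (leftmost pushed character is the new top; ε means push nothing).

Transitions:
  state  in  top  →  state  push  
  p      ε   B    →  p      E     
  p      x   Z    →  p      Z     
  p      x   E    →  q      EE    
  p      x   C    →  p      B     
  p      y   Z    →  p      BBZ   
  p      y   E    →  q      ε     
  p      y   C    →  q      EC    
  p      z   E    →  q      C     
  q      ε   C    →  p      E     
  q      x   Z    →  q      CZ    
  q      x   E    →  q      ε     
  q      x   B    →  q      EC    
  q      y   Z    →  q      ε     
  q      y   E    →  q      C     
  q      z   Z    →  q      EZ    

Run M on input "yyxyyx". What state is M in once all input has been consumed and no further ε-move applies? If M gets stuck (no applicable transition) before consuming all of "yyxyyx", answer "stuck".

(p, yyxyyx, Z)
  read y, top Z: go to p, push BBZ → (p, yxyyx, BBZ)
  ε-move, top B: go to p, push E → (p, yxyyx, EBZ)
  read y, top E: go to q, push ε → (q, xyyx, BZ)
  read x, top B: go to q, push EC → (q, yyx, ECZ)
  read y, top E: go to q, push C → (q, yx, CCZ)
  ε-move, top C: go to p, push E → (p, yx, ECZ)
  read y, top E: go to q, push ε → (q, x, CZ)
  ε-move, top C: go to p, push E → (p, x, EZ)
  read x, top E: go to q, push EE → (q, ε, EEZ)
All input consumed; M is in state q.

q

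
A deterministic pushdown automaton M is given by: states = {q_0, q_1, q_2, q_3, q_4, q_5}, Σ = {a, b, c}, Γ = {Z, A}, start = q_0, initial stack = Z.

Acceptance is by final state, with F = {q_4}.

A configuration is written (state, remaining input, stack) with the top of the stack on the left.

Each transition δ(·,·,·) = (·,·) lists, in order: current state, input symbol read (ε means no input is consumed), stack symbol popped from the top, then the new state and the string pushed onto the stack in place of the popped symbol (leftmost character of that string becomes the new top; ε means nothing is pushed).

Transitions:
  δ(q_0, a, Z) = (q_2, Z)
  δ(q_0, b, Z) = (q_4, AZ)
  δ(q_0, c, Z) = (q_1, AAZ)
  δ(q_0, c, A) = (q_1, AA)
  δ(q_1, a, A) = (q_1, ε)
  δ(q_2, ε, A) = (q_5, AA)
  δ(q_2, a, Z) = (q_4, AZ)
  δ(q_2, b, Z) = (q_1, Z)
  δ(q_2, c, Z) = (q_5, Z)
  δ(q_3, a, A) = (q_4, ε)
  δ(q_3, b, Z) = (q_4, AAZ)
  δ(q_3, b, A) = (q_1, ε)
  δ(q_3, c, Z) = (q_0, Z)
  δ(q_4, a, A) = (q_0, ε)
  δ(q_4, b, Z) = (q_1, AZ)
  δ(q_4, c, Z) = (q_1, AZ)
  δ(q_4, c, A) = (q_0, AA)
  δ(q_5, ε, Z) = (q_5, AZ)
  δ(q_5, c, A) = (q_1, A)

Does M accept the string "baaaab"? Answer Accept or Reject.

(q_0, baaaab, Z)
  read b, top Z: go to q_4, push AZ → (q_4, aaaab, AZ)
  read a, top A: go to q_0, push ε → (q_0, aaab, Z)
  read a, top Z: go to q_2, push Z → (q_2, aab, Z)
  read a, top Z: go to q_4, push AZ → (q_4, ab, AZ)
  read a, top A: go to q_0, push ε → (q_0, b, Z)
  read b, top Z: go to q_4, push AZ → (q_4, ε, AZ)
All input consumed; state q_4 ∈ F.

Accept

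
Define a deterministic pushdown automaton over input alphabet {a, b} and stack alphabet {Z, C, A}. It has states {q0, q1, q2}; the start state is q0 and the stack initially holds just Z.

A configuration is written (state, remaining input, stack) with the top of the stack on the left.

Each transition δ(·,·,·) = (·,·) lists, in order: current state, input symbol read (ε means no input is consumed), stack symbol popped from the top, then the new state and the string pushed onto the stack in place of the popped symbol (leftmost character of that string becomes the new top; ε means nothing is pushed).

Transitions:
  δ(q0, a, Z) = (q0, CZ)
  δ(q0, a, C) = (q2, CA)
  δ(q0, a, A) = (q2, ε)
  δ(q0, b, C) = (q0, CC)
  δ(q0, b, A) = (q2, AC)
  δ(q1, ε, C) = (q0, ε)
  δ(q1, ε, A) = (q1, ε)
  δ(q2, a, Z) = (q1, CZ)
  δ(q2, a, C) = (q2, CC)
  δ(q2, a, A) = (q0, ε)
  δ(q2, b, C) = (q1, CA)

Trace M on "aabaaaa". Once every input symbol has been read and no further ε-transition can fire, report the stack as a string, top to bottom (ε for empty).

CAZ

(q0, aabaaaa, Z) ⊢ (q0, abaaaa, CZ) ⊢ (q2, baaaa, CAZ) ⊢ (q1, aaaa, CAAZ) ⊢ (q0, aaaa, AAZ) ⊢ (q2, aaa, AZ) ⊢ (q0, aa, Z) ⊢ (q0, a, CZ) ⊢ (q2, ε, CAZ)
All input consumed in state q2 with stack CAZ.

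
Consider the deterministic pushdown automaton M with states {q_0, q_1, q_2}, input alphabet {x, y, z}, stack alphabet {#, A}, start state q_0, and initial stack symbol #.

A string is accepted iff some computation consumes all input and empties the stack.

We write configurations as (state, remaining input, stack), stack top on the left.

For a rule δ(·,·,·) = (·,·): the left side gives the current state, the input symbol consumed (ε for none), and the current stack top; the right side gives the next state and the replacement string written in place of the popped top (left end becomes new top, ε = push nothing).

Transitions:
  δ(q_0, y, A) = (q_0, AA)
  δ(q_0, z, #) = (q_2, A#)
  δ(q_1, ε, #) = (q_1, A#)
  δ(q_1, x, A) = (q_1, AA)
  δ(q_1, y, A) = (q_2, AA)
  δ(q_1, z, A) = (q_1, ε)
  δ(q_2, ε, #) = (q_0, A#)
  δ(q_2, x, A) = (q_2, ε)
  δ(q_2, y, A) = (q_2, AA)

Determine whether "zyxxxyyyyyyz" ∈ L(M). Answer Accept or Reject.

(q_0, zyxxxyyyyyyz, #) ⊢ (q_2, yxxxyyyyyyz, A#) ⊢ (q_2, xxxyyyyyyz, AA#) ⊢ (q_2, xxyyyyyyz, A#) ⊢ (q_2, xyyyyyyz, #) ⊢ (q_0, xyyyyyyz, A#)
No transition applies at (q_0, xyyyyyyz, A#); input not fully consumed.

Reject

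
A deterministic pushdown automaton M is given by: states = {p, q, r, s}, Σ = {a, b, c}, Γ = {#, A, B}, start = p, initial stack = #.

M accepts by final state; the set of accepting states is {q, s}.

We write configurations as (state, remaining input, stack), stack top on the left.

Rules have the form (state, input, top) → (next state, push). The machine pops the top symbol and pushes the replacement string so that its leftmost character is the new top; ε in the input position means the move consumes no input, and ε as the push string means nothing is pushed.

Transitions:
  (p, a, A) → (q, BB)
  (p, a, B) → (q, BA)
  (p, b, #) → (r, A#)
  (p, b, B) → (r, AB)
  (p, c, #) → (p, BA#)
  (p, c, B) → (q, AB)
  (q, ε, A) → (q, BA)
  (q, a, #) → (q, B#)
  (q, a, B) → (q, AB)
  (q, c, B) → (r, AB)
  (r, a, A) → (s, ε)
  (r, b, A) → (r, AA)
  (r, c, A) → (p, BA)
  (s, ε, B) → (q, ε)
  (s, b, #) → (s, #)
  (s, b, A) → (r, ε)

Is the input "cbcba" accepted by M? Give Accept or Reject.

Accept

(p, cbcba, #)
  read c, top #: go to p, push BA# → (p, bcba, BA#)
  read b, top B: go to r, push AB → (r, cba, ABA#)
  read c, top A: go to p, push BA → (p, ba, BABA#)
  read b, top B: go to r, push AB → (r, a, ABABA#)
  read a, top A: go to s, push ε → (s, ε, BABA#)
All input consumed; state s ∈ F.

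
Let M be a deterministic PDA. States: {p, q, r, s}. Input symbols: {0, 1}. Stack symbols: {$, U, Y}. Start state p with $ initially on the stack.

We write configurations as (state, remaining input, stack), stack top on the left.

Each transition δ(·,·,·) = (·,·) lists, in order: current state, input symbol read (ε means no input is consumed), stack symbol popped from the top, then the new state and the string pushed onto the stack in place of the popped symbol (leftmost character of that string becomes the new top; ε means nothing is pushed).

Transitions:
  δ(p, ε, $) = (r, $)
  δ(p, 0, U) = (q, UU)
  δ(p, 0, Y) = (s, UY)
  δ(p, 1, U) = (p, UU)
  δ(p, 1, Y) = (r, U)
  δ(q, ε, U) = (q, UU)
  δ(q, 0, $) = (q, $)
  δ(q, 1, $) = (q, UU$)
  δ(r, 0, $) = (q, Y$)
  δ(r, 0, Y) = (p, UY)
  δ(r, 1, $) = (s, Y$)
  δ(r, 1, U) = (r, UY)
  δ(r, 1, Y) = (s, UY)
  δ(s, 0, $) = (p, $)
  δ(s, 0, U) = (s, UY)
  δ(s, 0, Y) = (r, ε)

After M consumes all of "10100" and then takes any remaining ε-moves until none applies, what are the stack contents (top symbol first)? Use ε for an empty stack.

Y$

(p, 10100, $) ⊢ (r, 10100, $) ⊢ (s, 0100, Y$) ⊢ (r, 100, $) ⊢ (s, 00, Y$) ⊢ (r, 0, $) ⊢ (q, ε, Y$)
All input consumed in state q with stack Y$.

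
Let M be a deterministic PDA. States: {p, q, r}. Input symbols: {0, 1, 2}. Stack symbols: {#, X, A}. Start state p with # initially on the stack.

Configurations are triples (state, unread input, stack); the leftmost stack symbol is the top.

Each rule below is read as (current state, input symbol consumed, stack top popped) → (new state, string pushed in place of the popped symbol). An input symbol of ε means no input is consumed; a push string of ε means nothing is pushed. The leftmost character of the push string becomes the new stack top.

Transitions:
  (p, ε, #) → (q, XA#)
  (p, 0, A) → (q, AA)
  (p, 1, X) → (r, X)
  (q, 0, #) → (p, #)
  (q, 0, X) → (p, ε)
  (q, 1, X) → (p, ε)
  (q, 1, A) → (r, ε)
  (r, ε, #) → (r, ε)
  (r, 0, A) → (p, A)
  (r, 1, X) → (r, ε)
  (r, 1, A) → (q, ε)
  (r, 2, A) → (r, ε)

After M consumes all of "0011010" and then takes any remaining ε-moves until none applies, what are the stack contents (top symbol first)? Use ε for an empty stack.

AA#

(p, 0011010, #)
  ε-move, top #: go to q, push XA# → (q, 0011010, XA#)
  read 0, top X: go to p, push ε → (p, 011010, A#)
  read 0, top A: go to q, push AA → (q, 11010, AA#)
  read 1, top A: go to r, push ε → (r, 1010, A#)
  read 1, top A: go to q, push ε → (q, 010, #)
  read 0, top #: go to p, push # → (p, 10, #)
  ε-move, top #: go to q, push XA# → (q, 10, XA#)
  read 1, top X: go to p, push ε → (p, 0, A#)
  read 0, top A: go to q, push AA → (q, ε, AA#)
All input consumed in state q with stack AA#.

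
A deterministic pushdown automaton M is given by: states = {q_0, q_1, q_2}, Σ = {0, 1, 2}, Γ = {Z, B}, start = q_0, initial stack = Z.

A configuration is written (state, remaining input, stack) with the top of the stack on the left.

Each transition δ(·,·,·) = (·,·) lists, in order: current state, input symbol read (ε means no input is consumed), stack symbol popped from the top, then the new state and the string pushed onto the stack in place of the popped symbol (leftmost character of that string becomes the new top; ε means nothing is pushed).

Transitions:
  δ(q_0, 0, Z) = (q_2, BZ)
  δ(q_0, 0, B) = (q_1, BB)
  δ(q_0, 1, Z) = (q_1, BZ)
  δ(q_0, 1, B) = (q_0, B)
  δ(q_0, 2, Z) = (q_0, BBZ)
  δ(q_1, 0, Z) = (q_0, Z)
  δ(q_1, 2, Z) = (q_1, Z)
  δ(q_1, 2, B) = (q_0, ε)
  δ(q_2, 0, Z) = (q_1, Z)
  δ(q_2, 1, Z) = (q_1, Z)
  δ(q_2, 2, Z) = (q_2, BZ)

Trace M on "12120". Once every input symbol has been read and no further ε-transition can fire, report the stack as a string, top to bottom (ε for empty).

BZ

(q_0, 12120, Z)
  read 1, top Z: go to q_1, push BZ → (q_1, 2120, BZ)
  read 2, top B: go to q_0, push ε → (q_0, 120, Z)
  read 1, top Z: go to q_1, push BZ → (q_1, 20, BZ)
  read 2, top B: go to q_0, push ε → (q_0, 0, Z)
  read 0, top Z: go to q_2, push BZ → (q_2, ε, BZ)
All input consumed in state q_2 with stack BZ.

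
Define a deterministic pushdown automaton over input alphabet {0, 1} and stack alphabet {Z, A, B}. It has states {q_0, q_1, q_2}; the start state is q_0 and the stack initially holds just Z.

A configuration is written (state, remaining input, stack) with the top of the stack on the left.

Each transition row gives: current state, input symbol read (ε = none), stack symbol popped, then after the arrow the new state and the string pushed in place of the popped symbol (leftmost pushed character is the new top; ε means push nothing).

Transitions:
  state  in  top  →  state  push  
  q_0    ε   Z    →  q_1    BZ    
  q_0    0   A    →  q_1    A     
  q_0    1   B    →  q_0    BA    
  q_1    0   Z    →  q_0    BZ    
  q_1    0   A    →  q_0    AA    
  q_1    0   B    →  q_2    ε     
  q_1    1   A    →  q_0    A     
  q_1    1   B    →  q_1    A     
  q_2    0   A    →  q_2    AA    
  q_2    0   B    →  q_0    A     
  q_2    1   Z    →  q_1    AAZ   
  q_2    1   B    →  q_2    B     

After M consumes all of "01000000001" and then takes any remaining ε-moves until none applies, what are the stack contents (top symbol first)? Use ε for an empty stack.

AAAAAAZ

(q_0, 01000000001, Z)
  ε-move, top Z: go to q_1, push BZ → (q_1, 01000000001, BZ)
  read 0, top B: go to q_2, push ε → (q_2, 1000000001, Z)
  read 1, top Z: go to q_1, push AAZ → (q_1, 000000001, AAZ)
  read 0, top A: go to q_0, push AA → (q_0, 00000001, AAAZ)
  read 0, top A: go to q_1, push A → (q_1, 0000001, AAAZ)
  read 0, top A: go to q_0, push AA → (q_0, 000001, AAAAZ)
  read 0, top A: go to q_1, push A → (q_1, 00001, AAAAZ)
  read 0, top A: go to q_0, push AA → (q_0, 0001, AAAAAZ)
  read 0, top A: go to q_1, push A → (q_1, 001, AAAAAZ)
  read 0, top A: go to q_0, push AA → (q_0, 01, AAAAAAZ)
  read 0, top A: go to q_1, push A → (q_1, 1, AAAAAAZ)
  read 1, top A: go to q_0, push A → (q_0, ε, AAAAAAZ)
All input consumed in state q_0 with stack AAAAAAZ.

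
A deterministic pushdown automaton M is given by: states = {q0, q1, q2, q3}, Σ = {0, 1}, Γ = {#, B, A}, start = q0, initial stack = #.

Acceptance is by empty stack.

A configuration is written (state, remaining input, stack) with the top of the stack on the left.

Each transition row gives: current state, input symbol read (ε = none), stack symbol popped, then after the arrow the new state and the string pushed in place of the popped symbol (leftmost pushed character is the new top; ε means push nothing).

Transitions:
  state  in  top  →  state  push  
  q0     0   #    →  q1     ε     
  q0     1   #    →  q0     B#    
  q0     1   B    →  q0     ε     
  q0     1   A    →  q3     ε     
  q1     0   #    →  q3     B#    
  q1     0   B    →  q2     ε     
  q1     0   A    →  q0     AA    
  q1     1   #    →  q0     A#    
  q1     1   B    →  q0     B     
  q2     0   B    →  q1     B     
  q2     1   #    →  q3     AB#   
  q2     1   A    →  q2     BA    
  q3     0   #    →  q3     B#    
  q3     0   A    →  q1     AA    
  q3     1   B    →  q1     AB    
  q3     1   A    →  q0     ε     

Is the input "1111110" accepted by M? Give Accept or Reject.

Accept

(q0, 1111110, #) ⊢ (q0, 111110, B#) ⊢ (q0, 11110, #) ⊢ (q0, 1110, B#) ⊢ (q0, 110, #) ⊢ (q0, 10, B#) ⊢ (q0, 0, #) ⊢ (q1, ε, ε)
All input consumed and the stack is empty.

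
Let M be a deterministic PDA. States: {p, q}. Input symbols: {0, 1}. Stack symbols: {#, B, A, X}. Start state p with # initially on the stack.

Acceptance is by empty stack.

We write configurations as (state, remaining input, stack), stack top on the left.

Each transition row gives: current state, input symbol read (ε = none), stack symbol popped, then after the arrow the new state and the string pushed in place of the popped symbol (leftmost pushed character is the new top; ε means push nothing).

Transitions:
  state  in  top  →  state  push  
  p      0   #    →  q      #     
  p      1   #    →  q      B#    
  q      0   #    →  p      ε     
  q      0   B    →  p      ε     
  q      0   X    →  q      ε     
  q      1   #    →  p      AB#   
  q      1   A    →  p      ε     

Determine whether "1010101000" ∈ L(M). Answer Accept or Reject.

Accept

(p, 1010101000, #)
  read 1, top #: go to q, push B# → (q, 010101000, B#)
  read 0, top B: go to p, push ε → (p, 10101000, #)
  read 1, top #: go to q, push B# → (q, 0101000, B#)
  read 0, top B: go to p, push ε → (p, 101000, #)
  read 1, top #: go to q, push B# → (q, 01000, B#)
  read 0, top B: go to p, push ε → (p, 1000, #)
  read 1, top #: go to q, push B# → (q, 000, B#)
  read 0, top B: go to p, push ε → (p, 00, #)
  read 0, top #: go to q, push # → (q, 0, #)
  read 0, top #: go to p, push ε → (p, ε, ε)
All input consumed and the stack is empty.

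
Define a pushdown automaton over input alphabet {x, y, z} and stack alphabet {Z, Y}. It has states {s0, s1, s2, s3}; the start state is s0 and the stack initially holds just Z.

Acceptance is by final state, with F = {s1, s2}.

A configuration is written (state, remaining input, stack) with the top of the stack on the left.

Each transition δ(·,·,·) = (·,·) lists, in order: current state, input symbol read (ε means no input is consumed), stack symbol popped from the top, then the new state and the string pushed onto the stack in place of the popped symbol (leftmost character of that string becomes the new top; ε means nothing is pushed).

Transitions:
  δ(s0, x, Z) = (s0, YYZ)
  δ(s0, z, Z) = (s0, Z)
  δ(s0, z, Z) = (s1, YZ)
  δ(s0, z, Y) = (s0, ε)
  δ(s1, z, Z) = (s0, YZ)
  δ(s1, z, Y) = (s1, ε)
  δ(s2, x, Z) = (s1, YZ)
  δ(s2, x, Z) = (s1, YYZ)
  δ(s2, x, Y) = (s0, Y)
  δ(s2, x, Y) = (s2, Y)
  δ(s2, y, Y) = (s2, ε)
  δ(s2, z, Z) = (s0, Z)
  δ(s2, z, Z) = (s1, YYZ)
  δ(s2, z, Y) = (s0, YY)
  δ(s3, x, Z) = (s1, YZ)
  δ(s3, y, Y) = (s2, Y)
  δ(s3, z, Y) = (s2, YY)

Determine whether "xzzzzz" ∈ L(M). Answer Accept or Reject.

One accepting computation: (s0, xzzzzz, Z) ⊢ (s0, zzzzz, YYZ) ⊢ (s0, zzzz, YZ) ⊢ (s0, zzz, Z) ⊢ (s0, zz, Z) ⊢ (s0, z, Z) ⊢ (s1, ε, YZ)
All input consumed and state s1 ∈ F.

Accept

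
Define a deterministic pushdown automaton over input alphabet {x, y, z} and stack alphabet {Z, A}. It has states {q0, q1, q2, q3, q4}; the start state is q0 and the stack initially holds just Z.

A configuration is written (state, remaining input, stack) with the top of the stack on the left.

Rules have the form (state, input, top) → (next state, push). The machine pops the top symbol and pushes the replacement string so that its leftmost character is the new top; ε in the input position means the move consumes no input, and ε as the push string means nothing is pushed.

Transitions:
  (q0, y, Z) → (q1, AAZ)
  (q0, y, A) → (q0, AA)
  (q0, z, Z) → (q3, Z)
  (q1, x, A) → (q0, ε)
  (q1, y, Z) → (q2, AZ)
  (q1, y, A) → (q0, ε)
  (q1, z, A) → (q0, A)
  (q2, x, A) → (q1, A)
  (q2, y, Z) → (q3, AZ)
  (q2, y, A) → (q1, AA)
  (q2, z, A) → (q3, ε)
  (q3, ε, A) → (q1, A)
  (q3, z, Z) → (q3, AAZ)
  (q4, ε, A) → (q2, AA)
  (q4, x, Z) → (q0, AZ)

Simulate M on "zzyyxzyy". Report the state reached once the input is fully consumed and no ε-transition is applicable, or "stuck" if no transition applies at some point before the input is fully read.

stuck

(q0, zzyyxzyy, Z)
  read z, top Z: go to q3, push Z → (q3, zyyxzyy, Z)
  read z, top Z: go to q3, push AAZ → (q3, yyxzyy, AAZ)
  ε-move, top A: go to q1, push A → (q1, yyxzyy, AAZ)
  read y, top A: go to q0, push ε → (q0, yxzyy, AZ)
  read y, top A: go to q0, push AA → (q0, xzyy, AAZ)
No transition for (q0, x, top A); M blocks with input xzyy remaining.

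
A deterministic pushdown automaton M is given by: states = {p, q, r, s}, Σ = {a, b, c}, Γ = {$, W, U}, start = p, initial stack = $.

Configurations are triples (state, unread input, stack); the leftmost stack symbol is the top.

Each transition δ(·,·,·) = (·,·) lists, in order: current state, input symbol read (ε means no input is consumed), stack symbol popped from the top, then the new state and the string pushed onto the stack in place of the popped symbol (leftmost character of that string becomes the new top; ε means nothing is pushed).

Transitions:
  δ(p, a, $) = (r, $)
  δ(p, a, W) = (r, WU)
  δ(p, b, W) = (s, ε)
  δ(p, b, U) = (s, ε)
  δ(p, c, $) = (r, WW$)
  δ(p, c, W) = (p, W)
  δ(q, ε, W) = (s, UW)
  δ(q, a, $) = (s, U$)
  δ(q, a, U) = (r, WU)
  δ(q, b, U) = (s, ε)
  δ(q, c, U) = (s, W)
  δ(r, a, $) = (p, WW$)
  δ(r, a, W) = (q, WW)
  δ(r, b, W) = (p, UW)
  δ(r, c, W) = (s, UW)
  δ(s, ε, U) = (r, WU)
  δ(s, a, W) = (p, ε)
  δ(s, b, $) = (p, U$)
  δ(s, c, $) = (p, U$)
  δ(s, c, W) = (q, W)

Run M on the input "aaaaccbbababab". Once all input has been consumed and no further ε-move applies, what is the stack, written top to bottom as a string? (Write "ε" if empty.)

WWUW$

(p, aaaaccbbababab, $)
  read a, top $: go to r, push $ → (r, aaaccbbababab, $)
  read a, top $: go to p, push WW$ → (p, aaccbbababab, WW$)
  read a, top W: go to r, push WU → (r, accbbababab, WUW$)
  read a, top W: go to q, push WW → (q, ccbbababab, WWUW$)
  ε-move, top W: go to s, push UW → (s, ccbbababab, UWWUW$)
  ε-move, top U: go to r, push WU → (r, ccbbababab, WUWWUW$)
  read c, top W: go to s, push UW → (s, cbbababab, UWUWWUW$)
  ε-move, top U: go to r, push WU → (r, cbbababab, WUWUWWUW$)
  read c, top W: go to s, push UW → (s, bbababab, UWUWUWWUW$)
  ε-move, top U: go to r, push WU → (r, bbababab, WUWUWUWWUW$)
  read b, top W: go to p, push UW → (p, bababab, UWUWUWUWWUW$)
  read b, top U: go to s, push ε → (s, ababab, WUWUWUWWUW$)
  read a, top W: go to p, push ε → (p, babab, UWUWUWWUW$)
  read b, top U: go to s, push ε → (s, abab, WUWUWWUW$)
  read a, top W: go to p, push ε → (p, bab, UWUWWUW$)
  read b, top U: go to s, push ε → (s, ab, WUWWUW$)
  read a, top W: go to p, push ε → (p, b, UWWUW$)
  read b, top U: go to s, push ε → (s, ε, WWUW$)
All input consumed in state s with stack WWUW$.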